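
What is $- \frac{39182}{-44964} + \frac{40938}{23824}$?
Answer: $\frac{346776025}{133902792} \approx 2.5898$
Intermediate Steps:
$- \frac{39182}{-44964} + \frac{40938}{23824} = \left(-39182\right) \left(- \frac{1}{44964}\right) + 40938 \cdot \frac{1}{23824} = \frac{19591}{22482} + \frac{20469}{11912} = \frac{346776025}{133902792}$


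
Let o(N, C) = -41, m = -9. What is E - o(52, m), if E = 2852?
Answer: 2893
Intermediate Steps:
E - o(52, m) = 2852 - 1*(-41) = 2852 + 41 = 2893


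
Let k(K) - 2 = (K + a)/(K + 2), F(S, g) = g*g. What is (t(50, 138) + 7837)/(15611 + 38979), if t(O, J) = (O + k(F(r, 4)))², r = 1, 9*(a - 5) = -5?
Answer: 69942973/358164990 ≈ 0.19528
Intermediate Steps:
a = 40/9 (a = 5 + (⅑)*(-5) = 5 - 5/9 = 40/9 ≈ 4.4444)
F(S, g) = g²
k(K) = 2 + (40/9 + K)/(2 + K) (k(K) = 2 + (K + 40/9)/(K + 2) = 2 + (40/9 + K)/(2 + K))
t(O, J) = (254/81 + O)² (t(O, J) = (O + (76 + 27*4²)/(9*(2 + 4²)))² = (O + (76 + 27*16)/(9*(2 + 16)))² = (O + (⅑)*(76 + 432)/18)² = (O + (⅑)*(1/18)*508)² = (O + 254/81)² = (254/81 + O)²)
(t(50, 138) + 7837)/(15611 + 38979) = ((254 + 81*50)²/6561 + 7837)/(15611 + 38979) = ((254 + 4050)²/6561 + 7837)/54590 = ((1/6561)*4304² + 7837)*(1/54590) = ((1/6561)*18524416 + 7837)*(1/54590) = (18524416/6561 + 7837)*(1/54590) = (69942973/6561)*(1/54590) = 69942973/358164990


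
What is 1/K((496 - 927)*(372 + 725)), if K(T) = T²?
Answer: 1/223546459249 ≈ 4.4733e-12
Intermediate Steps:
1/K((496 - 927)*(372 + 725)) = 1/(((496 - 927)*(372 + 725))²) = 1/((-431*1097)²) = 1/((-472807)²) = 1/223546459249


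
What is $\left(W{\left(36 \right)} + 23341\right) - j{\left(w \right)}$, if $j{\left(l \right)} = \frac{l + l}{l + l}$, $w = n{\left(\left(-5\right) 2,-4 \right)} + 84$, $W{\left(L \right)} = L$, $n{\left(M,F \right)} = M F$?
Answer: $23376$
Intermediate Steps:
$n{\left(M,F \right)} = F M$
$w = 124$ ($w = - 4 \left(\left(-5\right) 2\right) + 84 = \left(-4\right) \left(-10\right) + 84 = 40 + 84 = 124$)
$j{\left(l \right)} = 1$ ($j{\left(l \right)} = \frac{2 l}{2 l} = 2 l \frac{1}{2 l} = 1$)
$\left(W{\left(36 \right)} + 23341\right) - j{\left(w \right)} = \left(36 + 23341\right) - 1 = 23377 - 1 = 23376$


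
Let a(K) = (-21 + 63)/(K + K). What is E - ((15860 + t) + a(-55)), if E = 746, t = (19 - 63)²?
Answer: -937729/55 ≈ -17050.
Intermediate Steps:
t = 1936 (t = (-44)² = 1936)
a(K) = 21/K (a(K) = 42/((2*K)) = 42*(1/(2*K)) = 21/K)
E - ((15860 + t) + a(-55)) = 746 - ((15860 + 1936) + 21/(-55)) = 746 - (17796 + 21*(-1/55)) = 746 - (17796 - 21/55) = 746 - 1*978759/55 = 746 - 978759/55 = -937729/55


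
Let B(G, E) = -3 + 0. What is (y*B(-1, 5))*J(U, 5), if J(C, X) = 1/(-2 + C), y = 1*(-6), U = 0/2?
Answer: -9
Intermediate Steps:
B(G, E) = -3
U = 0 (U = 0*(1/2) = 0)
y = -6
(y*B(-1, 5))*J(U, 5) = (-6*(-3))/(-2 + 0) = 18/(-2) = 18*(-1/2) = -9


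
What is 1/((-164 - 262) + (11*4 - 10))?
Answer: -1/392 ≈ -0.0025510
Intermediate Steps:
1/((-164 - 262) + (11*4 - 10)) = 1/(-426 + (44 - 10)) = 1/(-426 + 34) = 1/(-392) = -1/392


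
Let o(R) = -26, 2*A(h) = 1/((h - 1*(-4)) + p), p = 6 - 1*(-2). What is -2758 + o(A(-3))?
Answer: -2784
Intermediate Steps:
p = 8 (p = 6 + 2 = 8)
A(h) = 1/(2*(12 + h)) (A(h) = 1/(2*((h - 1*(-4)) + 8)) = 1/(2*((h + 4) + 8)) = 1/(2*((4 + h) + 8)) = 1/(2*(12 + h)))
-2758 + o(A(-3)) = -2758 - 26 = -2784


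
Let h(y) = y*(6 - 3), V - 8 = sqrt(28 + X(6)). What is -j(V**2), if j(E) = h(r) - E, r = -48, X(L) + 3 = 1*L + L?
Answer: 245 + 16*sqrt(37) ≈ 342.32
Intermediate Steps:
X(L) = -3 + 2*L (X(L) = -3 + (1*L + L) = -3 + (L + L) = -3 + 2*L)
V = 8 + sqrt(37) (V = 8 + sqrt(28 + (-3 + 2*6)) = 8 + sqrt(28 + (-3 + 12)) = 8 + sqrt(28 + 9) = 8 + sqrt(37) ≈ 14.083)
h(y) = 3*y (h(y) = y*3 = 3*y)
j(E) = -144 - E (j(E) = 3*(-48) - E = -144 - E)
-j(V**2) = -(-144 - (8 + sqrt(37))**2) = 144 + (8 + sqrt(37))**2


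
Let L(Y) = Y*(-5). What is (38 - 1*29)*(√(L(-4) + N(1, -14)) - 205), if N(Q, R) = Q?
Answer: -1845 + 9*√21 ≈ -1803.8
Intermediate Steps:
L(Y) = -5*Y
(38 - 1*29)*(√(L(-4) + N(1, -14)) - 205) = (38 - 1*29)*(√(-5*(-4) + 1) - 205) = (38 - 29)*(√(20 + 1) - 205) = 9*(√21 - 205) = 9*(-205 + √21) = -1845 + 9*√21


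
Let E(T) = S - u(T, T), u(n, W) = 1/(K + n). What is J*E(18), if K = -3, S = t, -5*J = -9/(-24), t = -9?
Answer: 17/25 ≈ 0.68000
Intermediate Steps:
J = -3/40 (J = -(-9)/(5*(-24)) = -(-9)*(-1)/(5*24) = -⅕*3/8 = -3/40 ≈ -0.075000)
S = -9
u(n, W) = 1/(-3 + n)
E(T) = -9 - 1/(-3 + T)
J*E(18) = -3*(26 - 9*18)/(40*(-3 + 18)) = -3*(26 - 162)/(40*15) = -(-136)/200 = -3/40*(-136/15) = 17/25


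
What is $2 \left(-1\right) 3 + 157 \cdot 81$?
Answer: $12711$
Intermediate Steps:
$2 \left(-1\right) 3 + 157 \cdot 81 = \left(-2\right) 3 + 12717 = -6 + 12717 = 12711$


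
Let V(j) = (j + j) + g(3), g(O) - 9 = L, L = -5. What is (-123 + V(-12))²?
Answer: 20449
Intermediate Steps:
g(O) = 4 (g(O) = 9 - 5 = 4)
V(j) = 4 + 2*j (V(j) = (j + j) + 4 = 2*j + 4 = 4 + 2*j)
(-123 + V(-12))² = (-123 + (4 + 2*(-12)))² = (-123 + (4 - 24))² = (-123 - 20)² = (-143)² = 20449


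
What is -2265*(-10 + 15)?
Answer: -11325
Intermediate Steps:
-2265*(-10 + 15) = -2265*5 = -11325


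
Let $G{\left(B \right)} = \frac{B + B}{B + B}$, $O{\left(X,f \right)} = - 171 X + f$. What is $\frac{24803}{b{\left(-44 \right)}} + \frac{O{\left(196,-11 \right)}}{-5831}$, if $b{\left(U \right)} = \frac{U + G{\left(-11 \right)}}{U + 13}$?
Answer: $\frac{4484856744}{250733} \approx 17887.0$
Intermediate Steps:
$O{\left(X,f \right)} = f - 171 X$
$G{\left(B \right)} = 1$ ($G{\left(B \right)} = \frac{2 B}{2 B} = 2 B \frac{1}{2 B} = 1$)
$b{\left(U \right)} = \frac{1 + U}{13 + U}$ ($b{\left(U \right)} = \frac{U + 1}{U + 13} = \frac{1 + U}{13 + U}$)
$\frac{24803}{b{\left(-44 \right)}} + \frac{O{\left(196,-11 \right)}}{-5831} = \frac{24803}{\frac{1}{13 - 44} \left(1 - 44\right)} + \frac{-11 - 33516}{-5831} = \frac{24803}{\frac{1}{-31} \left(-43\right)} + \left(-11 - 33516\right) \left(- \frac{1}{5831}\right) = \frac{24803}{\left(- \frac{1}{31}\right) \left(-43\right)} - - \frac{33527}{5831} = \frac{24803}{\frac{43}{31}} + \frac{33527}{5831} = 24803 \cdot \frac{31}{43} + \frac{33527}{5831} = \frac{768893}{43} + \frac{33527}{5831} = \frac{4484856744}{250733}$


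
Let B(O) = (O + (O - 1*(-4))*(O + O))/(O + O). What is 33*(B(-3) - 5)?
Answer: -231/2 ≈ -115.50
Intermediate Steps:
B(O) = (O + 2*O*(4 + O))/(2*O) (B(O) = (O + (O + 4)*(2*O))/((2*O)) = (O + (4 + O)*(2*O))*(1/(2*O)) = (O + 2*O*(4 + O))*(1/(2*O)) = (O + 2*O*(4 + O))/(2*O))
33*(B(-3) - 5) = 33*((9/2 - 3) - 5) = 33*(3/2 - 5) = 33*(-7/2) = -231/2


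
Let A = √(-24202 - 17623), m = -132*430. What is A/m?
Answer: -I*√1673/11352 ≈ -0.0036031*I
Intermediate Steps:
m = -56760
A = 5*I*√1673 (A = √(-41825) = 5*I*√1673 ≈ 204.51*I)
A/m = (5*I*√1673)/(-56760) = (5*I*√1673)*(-1/56760) = -I*√1673/11352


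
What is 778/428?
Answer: 389/214 ≈ 1.8178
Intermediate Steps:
778/428 = 778*(1/428) = 389/214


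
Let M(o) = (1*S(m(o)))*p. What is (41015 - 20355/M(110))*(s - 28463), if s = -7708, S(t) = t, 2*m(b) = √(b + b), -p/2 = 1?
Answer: -1483553565 - 147252141*√55/22 ≈ -1.5332e+9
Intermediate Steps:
p = -2 (p = -2*1 = -2)
m(b) = √2*√b/2 (m(b) = √(b + b)/2 = √(2*b)/2 = (√2*√b)/2 = √2*√b/2)
M(o) = -√2*√o (M(o) = (1*(√2*√o/2))*(-2) = (√2*√o/2)*(-2) = -√2*√o)
(41015 - 20355/M(110))*(s - 28463) = (41015 - 20355*(-√55/110))*(-7708 - 28463) = (41015 - 20355*(-√55/110))*(-36171) = (41015 - (-4071)*√55/22)*(-36171) = (41015 + 4071*√55/22)*(-36171) = -1483553565 - 147252141*√55/22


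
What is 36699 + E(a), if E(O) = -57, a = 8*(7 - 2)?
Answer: 36642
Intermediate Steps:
a = 40 (a = 8*5 = 40)
36699 + E(a) = 36699 - 57 = 36642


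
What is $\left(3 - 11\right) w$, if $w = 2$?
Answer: $-16$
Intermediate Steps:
$\left(3 - 11\right) w = \left(3 - 11\right) 2 = \left(-8\right) 2 = -16$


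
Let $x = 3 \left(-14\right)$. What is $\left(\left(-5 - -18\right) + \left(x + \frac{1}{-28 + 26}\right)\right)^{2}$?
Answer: $\frac{3481}{4} \approx 870.25$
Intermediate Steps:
$x = -42$
$\left(\left(-5 - -18\right) + \left(x + \frac{1}{-28 + 26}\right)\right)^{2} = \left(\left(-5 - -18\right) - \left(42 - \frac{1}{-28 + 26}\right)\right)^{2} = \left(\left(-5 + 18\right) - \left(42 - \frac{1}{-2}\right)\right)^{2} = \left(13 - \frac{85}{2}\right)^{2} = \left(- \frac{59}{2}\right)^{2} = \frac{3481}{4}$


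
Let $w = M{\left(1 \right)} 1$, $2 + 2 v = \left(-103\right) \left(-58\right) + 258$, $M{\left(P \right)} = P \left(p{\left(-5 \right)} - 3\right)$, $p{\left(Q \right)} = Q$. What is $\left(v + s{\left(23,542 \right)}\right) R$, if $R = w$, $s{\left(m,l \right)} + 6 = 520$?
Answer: $-29032$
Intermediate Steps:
$s{\left(m,l \right)} = 514$ ($s{\left(m,l \right)} = -6 + 520 = 514$)
$M{\left(P \right)} = - 8 P$ ($M{\left(P \right)} = P \left(-5 - 3\right) = P \left(-8\right) = - 8 P$)
$v = 3115$ ($v = -1 + \frac{\left(-103\right) \left(-58\right) + 258}{2} = -1 + \frac{5974 + 258}{2} = -1 + \frac{1}{2} \cdot 6232 = -1 + 3116 = 3115$)
$w = -8$ ($w = \left(-8\right) 1 \cdot 1 = \left(-8\right) 1 = -8$)
$R = -8$
$\left(v + s{\left(23,542 \right)}\right) R = \left(3115 + 514\right) \left(-8\right) = 3629 \left(-8\right) = -29032$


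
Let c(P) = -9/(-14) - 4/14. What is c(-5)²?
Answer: 25/196 ≈ 0.12755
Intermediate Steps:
c(P) = 5/14 (c(P) = -9*(-1/14) - 4*1/14 = 9/14 - 2/7 = 5/14)
c(-5)² = (5/14)² = 25/196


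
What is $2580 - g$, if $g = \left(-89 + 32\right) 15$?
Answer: $3435$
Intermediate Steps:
$g = -855$ ($g = \left(-57\right) 15 = -855$)
$2580 - g = 2580 - -855 = 2580 + 855 = 3435$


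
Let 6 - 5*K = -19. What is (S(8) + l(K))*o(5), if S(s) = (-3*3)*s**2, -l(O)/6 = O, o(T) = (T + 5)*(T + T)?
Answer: -60600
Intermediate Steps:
o(T) = 2*T*(5 + T) (o(T) = (5 + T)*(2*T) = 2*T*(5 + T))
K = 5 (K = 6/5 - 1/5*(-19) = 6/5 + 19/5 = 5)
l(O) = -6*O
S(s) = -9*s**2
(S(8) + l(K))*o(5) = (-9*8**2 - 6*5)*(2*5*(5 + 5)) = (-9*64 - 30)*(2*5*10) = (-576 - 30)*100 = -606*100 = -60600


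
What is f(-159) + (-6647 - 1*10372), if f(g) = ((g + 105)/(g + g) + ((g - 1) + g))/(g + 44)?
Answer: -103713907/6095 ≈ -17016.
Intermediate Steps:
f(g) = (-1 + 2*g + (105 + g)/(2*g))/(44 + g) (f(g) = ((105 + g)/((2*g)) + ((-1 + g) + g))/(44 + g) = ((105 + g)*(1/(2*g)) + (-1 + 2*g))/(44 + g) = ((105 + g)/(2*g) + (-1 + 2*g))/(44 + g) = (-1 + 2*g + (105 + g)/(2*g))/(44 + g))
f(-159) + (-6647 - 1*10372) = (½)*(105 - 1*(-159) + 4*(-159)²)/(-159*(44 - 159)) + (-6647 - 1*10372) = (½)*(-1/159)*(105 + 159 + 4*25281)/(-115) + (-6647 - 10372) = (½)*(-1/159)*(-1/115)*(105 + 159 + 101124) - 17019 = (½)*(-1/159)*(-1/115)*101388 - 17019 = 16898/6095 - 17019 = -103713907/6095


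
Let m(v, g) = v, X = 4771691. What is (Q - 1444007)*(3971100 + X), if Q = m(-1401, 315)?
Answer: -12636900053728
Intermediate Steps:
Q = -1401
(Q - 1444007)*(3971100 + X) = (-1401 - 1444007)*(3971100 + 4771691) = -1445408*8742791 = -12636900053728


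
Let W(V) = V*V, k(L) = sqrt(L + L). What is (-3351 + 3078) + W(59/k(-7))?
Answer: -7303/14 ≈ -521.64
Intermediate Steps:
k(L) = sqrt(2)*sqrt(L) (k(L) = sqrt(2*L) = sqrt(2)*sqrt(L))
W(V) = V**2
(-3351 + 3078) + W(59/k(-7)) = (-3351 + 3078) + (59/((sqrt(2)*sqrt(-7))))**2 = -273 + (59/((sqrt(2)*(I*sqrt(7)))))**2 = -273 + (59/((I*sqrt(14))))**2 = -273 + (59*(-I*sqrt(14)/14))**2 = -273 + (-59*I*sqrt(14)/14)**2 = -273 - 3481/14 = -7303/14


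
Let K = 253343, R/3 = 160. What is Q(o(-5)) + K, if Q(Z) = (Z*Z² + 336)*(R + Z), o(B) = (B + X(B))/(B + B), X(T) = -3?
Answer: 259461231/625 ≈ 4.1514e+5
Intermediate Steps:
R = 480 (R = 3*160 = 480)
o(B) = (-3 + B)/(2*B) (o(B) = (B - 3)/(B + B) = (-3 + B)/((2*B)) = (-3 + B)*(1/(2*B)) = (-3 + B)/(2*B))
Q(Z) = (336 + Z³)*(480 + Z) (Q(Z) = (Z*Z² + 336)*(480 + Z) = (Z³ + 336)*(480 + Z) = (336 + Z³)*(480 + Z))
Q(o(-5)) + K = (161280 + ((½)*(-3 - 5)/(-5))⁴ + 336*((½)*(-3 - 5)/(-5)) + 480*((½)*(-3 - 5)/(-5))³) + 253343 = (161280 + ((½)*(-⅕)*(-8))⁴ + 336*((½)*(-⅕)*(-8)) + 480*((½)*(-⅕)*(-8))³) + 253343 = (161280 + (⅘)⁴ + 336*(⅘) + 480*(⅘)³) + 253343 = (161280 + 256/625 + 1344/5 + 480*(64/125)) + 253343 = (161280 + 256/625 + 1344/5 + 6144/25) + 253343 = 101121856/625 + 253343 = 259461231/625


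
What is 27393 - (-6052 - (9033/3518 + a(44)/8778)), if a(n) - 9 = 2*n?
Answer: 258223702925/7720251 ≈ 33448.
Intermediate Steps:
a(n) = 9 + 2*n
27393 - (-6052 - (9033/3518 + a(44)/8778)) = 27393 - (-6052 - (9033/3518 + (9 + 2*44)/8778)) = 27393 - (-6052 - (9033*(1/3518) + (9 + 88)*(1/8778))) = 27393 - (-6052 - (9033/3518 + 97*(1/8778))) = 27393 - (-6052 - (9033/3518 + 97/8778)) = 27393 - (-6052 - 1*19908230/7720251) = 27393 - (-6052 - 19908230/7720251) = 27393 - 1*(-46742867282/7720251) = 27393 + 46742867282/7720251 = 258223702925/7720251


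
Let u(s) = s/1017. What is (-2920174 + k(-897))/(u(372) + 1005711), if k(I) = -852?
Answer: -990227814/340936153 ≈ -2.9044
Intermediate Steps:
u(s) = s/1017 (u(s) = s*(1/1017) = s/1017)
(-2920174 + k(-897))/(u(372) + 1005711) = (-2920174 - 852)/((1/1017)*372 + 1005711) = -2921026/(124/339 + 1005711) = -2921026/340936153/339 = -2921026*339/340936153 = -990227814/340936153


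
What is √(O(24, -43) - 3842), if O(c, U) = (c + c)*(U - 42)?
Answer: I*√7922 ≈ 89.006*I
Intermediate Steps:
O(c, U) = 2*c*(-42 + U) (O(c, U) = (2*c)*(-42 + U) = 2*c*(-42 + U))
√(O(24, -43) - 3842) = √(2*24*(-42 - 43) - 3842) = √(2*24*(-85) - 3842) = √(-4080 - 3842) = √(-7922) = I*√7922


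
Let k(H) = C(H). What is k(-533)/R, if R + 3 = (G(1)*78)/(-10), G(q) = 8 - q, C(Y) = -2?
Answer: 5/144 ≈ 0.034722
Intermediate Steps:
k(H) = -2
R = -288/5 (R = -3 + ((8 - 1*1)*78)/(-10) = -3 + ((8 - 1)*78)*(-⅒) = -3 + (7*78)*(-⅒) = -3 + 546*(-⅒) = -3 - 273/5 = -288/5 ≈ -57.600)
k(-533)/R = -2/(-288/5) = -2*(-5/288) = 5/144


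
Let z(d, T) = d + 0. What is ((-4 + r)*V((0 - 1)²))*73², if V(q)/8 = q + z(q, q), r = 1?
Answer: -255792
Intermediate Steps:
z(d, T) = d
V(q) = 16*q (V(q) = 8*(q + q) = 8*(2*q) = 16*q)
((-4 + r)*V((0 - 1)²))*73² = ((-4 + 1)*(16*(0 - 1)²))*73² = -48*(-1)²*5329 = -48*5329 = -255792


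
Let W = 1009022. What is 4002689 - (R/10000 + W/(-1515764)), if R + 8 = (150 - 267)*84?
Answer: 3791958993327169/947352500 ≈ 4.0027e+6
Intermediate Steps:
R = -9836 (R = -8 + (150 - 267)*84 = -8 - 117*84 = -8 - 9828 = -9836)
4002689 - (R/10000 + W/(-1515764)) = 4002689 - (-9836/10000 + 1009022/(-1515764)) = 4002689 - (-9836*1/10000 + 1009022*(-1/1515764)) = 4002689 - (-2459/2500 - 504511/757882) = 4002689 - 1*(-1562454669/947352500) = 4002689 + 1562454669/947352500 = 3791958993327169/947352500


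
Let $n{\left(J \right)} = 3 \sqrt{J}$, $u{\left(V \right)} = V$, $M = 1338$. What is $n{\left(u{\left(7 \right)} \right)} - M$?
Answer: $-1338 + 3 \sqrt{7} \approx -1330.1$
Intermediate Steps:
$n{\left(u{\left(7 \right)} \right)} - M = 3 \sqrt{7} - 1338 = -1338 + 3 \sqrt{7}$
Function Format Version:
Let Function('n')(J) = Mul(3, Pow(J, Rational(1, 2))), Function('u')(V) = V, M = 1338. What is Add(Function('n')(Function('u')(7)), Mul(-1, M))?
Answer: Add(-1338, Mul(3, Pow(7, Rational(1, 2)))) ≈ -1330.1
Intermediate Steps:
Add(Function('n')(Function('u')(7)), Mul(-1, M)) = Add(Mul(3, Pow(7, Rational(1, 2))), Mul(-1, 1338)) = Add(Mul(3, Pow(7, Rational(1, 2))), -1338) = Add(-1338, Mul(3, Pow(7, Rational(1, 2))))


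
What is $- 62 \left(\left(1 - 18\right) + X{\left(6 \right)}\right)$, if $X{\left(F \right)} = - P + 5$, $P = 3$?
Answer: $930$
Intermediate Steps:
$X{\left(F \right)} = 2$ ($X{\left(F \right)} = \left(-1\right) 3 + 5 = -3 + 5 = 2$)
$- 62 \left(\left(1 - 18\right) + X{\left(6 \right)}\right) = - 62 \left(\left(1 - 18\right) + 2\right) = - 62 \left(-17 + 2\right) = \left(-62\right) \left(-15\right) = 930$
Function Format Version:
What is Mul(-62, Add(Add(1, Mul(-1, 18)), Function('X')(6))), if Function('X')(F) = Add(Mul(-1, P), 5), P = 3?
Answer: 930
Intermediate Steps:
Function('X')(F) = 2 (Function('X')(F) = Add(Mul(-1, 3), 5) = Add(-3, 5) = 2)
Mul(-62, Add(Add(1, Mul(-1, 18)), Function('X')(6))) = Mul(-62, Add(Add(1, Mul(-1, 18)), 2)) = Mul(-62, Add(Add(1, -18), 2)) = Mul(-62, Add(-17, 2)) = Mul(-62, -15) = 930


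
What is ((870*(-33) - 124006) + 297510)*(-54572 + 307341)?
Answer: 36599434586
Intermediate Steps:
((870*(-33) - 124006) + 297510)*(-54572 + 307341) = ((-28710 - 124006) + 297510)*252769 = (-152716 + 297510)*252769 = 144794*252769 = 36599434586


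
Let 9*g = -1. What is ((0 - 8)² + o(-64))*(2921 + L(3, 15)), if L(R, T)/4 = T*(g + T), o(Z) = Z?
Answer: 0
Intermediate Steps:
g = -⅑ (g = (⅑)*(-1) = -⅑ ≈ -0.11111)
L(R, T) = 4*T*(-⅑ + T) (L(R, T) = 4*(T*(-⅑ + T)) = 4*T*(-⅑ + T))
((0 - 8)² + o(-64))*(2921 + L(3, 15)) = ((0 - 8)² - 64)*(2921 + (4/9)*15*(-1 + 9*15)) = ((-8)² - 64)*(2921 + (4/9)*15*(-1 + 135)) = (64 - 64)*(2921 + (4/9)*15*134) = 0*(2921 + 2680/3) = 0*(11443/3) = 0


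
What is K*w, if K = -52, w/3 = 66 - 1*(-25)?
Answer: -14196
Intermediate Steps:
w = 273 (w = 3*(66 - 1*(-25)) = 3*(66 + 25) = 3*91 = 273)
K*w = -52*273 = -14196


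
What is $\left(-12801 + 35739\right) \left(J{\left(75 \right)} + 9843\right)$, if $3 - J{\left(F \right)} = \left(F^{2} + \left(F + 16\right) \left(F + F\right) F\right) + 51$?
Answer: $-23387126040$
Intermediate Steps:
$J{\left(F \right)} = -48 - F^{2} - 2 F^{2} \left(16 + F\right)$ ($J{\left(F \right)} = 3 - \left(\left(F^{2} + \left(F + 16\right) \left(F + F\right) F\right) + 51\right) = 3 - \left(\left(F^{2} + \left(16 + F\right) 2 F F\right) + 51\right) = 3 - \left(\left(F^{2} + 2 F \left(16 + F\right) F\right) + 51\right) = 3 - \left(\left(F^{2} + 2 F^{2} \left(16 + F\right)\right) + 51\right) = 3 - \left(51 + F^{2} + 2 F^{2} \left(16 + F\right)\right) = -48 - F^{2} - 2 F^{2} \left(16 + F\right)$)
$\left(-12801 + 35739\right) \left(J{\left(75 \right)} + 9843\right) = \left(-12801 + 35739\right) \left(\left(-48 - 33 \cdot 75^{2} - 2 \cdot 75^{3}\right) + 9843\right) = 22938 \left(\left(-48 - 185625 - 843750\right) + 9843\right) = 22938 \left(-1029423 + 9843\right) = 22938 \left(-1019580\right) = -23387126040$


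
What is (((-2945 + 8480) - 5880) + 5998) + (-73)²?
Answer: 10982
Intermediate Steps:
(((-2945 + 8480) - 5880) + 5998) + (-73)² = ((5535 - 5880) + 5998) + 5329 = (-345 + 5998) + 5329 = 5653 + 5329 = 10982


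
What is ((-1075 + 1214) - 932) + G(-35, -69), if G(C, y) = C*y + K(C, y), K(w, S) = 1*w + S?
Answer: 1518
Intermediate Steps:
K(w, S) = S + w (K(w, S) = w + S = S + w)
G(C, y) = C + y + C*y (G(C, y) = C*y + (y + C) = C*y + (C + y) = C + y + C*y)
((-1075 + 1214) - 932) + G(-35, -69) = ((-1075 + 1214) - 932) + (-35 - 69 - 35*(-69)) = (139 - 932) + (-35 - 69 + 2415) = -793 + 2311 = 1518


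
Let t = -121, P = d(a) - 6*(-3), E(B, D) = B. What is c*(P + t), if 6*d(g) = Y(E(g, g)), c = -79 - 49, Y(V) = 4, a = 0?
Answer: 39296/3 ≈ 13099.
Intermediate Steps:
c = -128
d(g) = 2/3 (d(g) = (1/6)*4 = 2/3)
P = 56/3 (P = 2/3 - 6*(-3) = 2/3 + 18 = 56/3 ≈ 18.667)
c*(P + t) = -128*(56/3 - 121) = -128*(-307/3) = 39296/3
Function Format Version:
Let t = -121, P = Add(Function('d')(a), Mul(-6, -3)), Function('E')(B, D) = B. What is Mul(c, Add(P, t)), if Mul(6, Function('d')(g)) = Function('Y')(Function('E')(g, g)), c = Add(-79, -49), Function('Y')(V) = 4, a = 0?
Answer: Rational(39296, 3) ≈ 13099.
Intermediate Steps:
c = -128
Function('d')(g) = Rational(2, 3) (Function('d')(g) = Mul(Rational(1, 6), 4) = Rational(2, 3))
P = Rational(56, 3) (P = Add(Rational(2, 3), Mul(-6, -3)) = Add(Rational(2, 3), 18) = Rational(56, 3) ≈ 18.667)
Mul(c, Add(P, t)) = Mul(-128, Add(Rational(56, 3), -121)) = Mul(-128, Rational(-307, 3)) = Rational(39296, 3)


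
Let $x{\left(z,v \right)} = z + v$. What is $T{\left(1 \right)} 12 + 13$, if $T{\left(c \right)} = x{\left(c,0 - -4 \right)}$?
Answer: $73$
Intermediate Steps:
$x{\left(z,v \right)} = v + z$
$T{\left(c \right)} = 4 + c$ ($T{\left(c \right)} = \left(0 - -4\right) + c = \left(0 + 4\right) + c = 4 + c$)
$T{\left(1 \right)} 12 + 13 = \left(4 + 1\right) 12 + 13 = 5 \cdot 12 + 13 = 60 + 13 = 73$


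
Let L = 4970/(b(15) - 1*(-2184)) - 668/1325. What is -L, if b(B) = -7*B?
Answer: -742354/393525 ≈ -1.8864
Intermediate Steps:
L = 742354/393525 (L = 4970/(-7*15 - 1*(-2184)) - 668/1325 = 4970/(-105 + 2184) - 668*1/1325 = 4970/2079 - 668/1325 = 4970*(1/2079) - 668/1325 = 710/297 - 668/1325 = 742354/393525 ≈ 1.8864)
-L = -1*742354/393525 = -742354/393525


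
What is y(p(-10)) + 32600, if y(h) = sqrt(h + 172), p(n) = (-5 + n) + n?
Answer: 32600 + 7*sqrt(3) ≈ 32612.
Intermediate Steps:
p(n) = -5 + 2*n
y(h) = sqrt(172 + h)
y(p(-10)) + 32600 = sqrt(172 + (-5 + 2*(-10))) + 32600 = sqrt(172 + (-5 - 20)) + 32600 = sqrt(172 - 25) + 32600 = sqrt(147) + 32600 = 7*sqrt(3) + 32600 = 32600 + 7*sqrt(3)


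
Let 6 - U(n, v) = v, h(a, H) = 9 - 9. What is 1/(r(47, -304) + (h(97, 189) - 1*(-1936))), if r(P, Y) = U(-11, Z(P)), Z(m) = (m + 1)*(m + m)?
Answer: -1/2570 ≈ -0.00038911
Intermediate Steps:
Z(m) = 2*m*(1 + m) (Z(m) = (1 + m)*(2*m) = 2*m*(1 + m))
h(a, H) = 0
U(n, v) = 6 - v
r(P, Y) = 6 - 2*P*(1 + P)
1/(r(47, -304) + (h(97, 189) - 1*(-1936))) = 1/((6 - 2*47*(1 + 47)) + (0 - 1*(-1936))) = 1/((6 - 2*47*48) + (0 + 1936)) = 1/((6 - 4512) + 1936) = 1/(-4506 + 1936) = 1/(-2570) = -1/2570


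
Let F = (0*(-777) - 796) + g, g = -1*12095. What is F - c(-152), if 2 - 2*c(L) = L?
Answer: -12968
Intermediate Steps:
c(L) = 1 - L/2
g = -12095
F = -12891 (F = (0*(-777) - 796) - 12095 = (0 - 796) - 12095 = -796 - 12095 = -12891)
F - c(-152) = -12891 - (1 - 1/2*(-152)) = -12891 - (1 + 76) = -12891 - 1*77 = -12891 - 77 = -12968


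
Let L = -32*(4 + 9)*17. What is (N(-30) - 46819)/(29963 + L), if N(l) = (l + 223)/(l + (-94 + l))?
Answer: -7210319/3525214 ≈ -2.0454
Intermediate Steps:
L = -7072 (L = -32*13*17 = -416*17 = -7072)
N(l) = (223 + l)/(-94 + 2*l)
(N(-30) - 46819)/(29963 + L) = ((223 - 30)/(2*(-47 - 30)) - 46819)/(29963 - 7072) = ((½)*193/(-77) - 46819)/22891 = ((½)*(-1/77)*193 - 46819)*(1/22891) = (-193/154 - 46819)*(1/22891) = -7210319/154*1/22891 = -7210319/3525214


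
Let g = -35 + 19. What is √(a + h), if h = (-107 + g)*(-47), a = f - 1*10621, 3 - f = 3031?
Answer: 2*I*√1967 ≈ 88.702*I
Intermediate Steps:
f = -3028 (f = 3 - 1*3031 = 3 - 3031 = -3028)
g = -16
a = -13649 (a = -3028 - 1*10621 = -3028 - 10621 = -13649)
h = 5781 (h = (-107 - 16)*(-47) = -123*(-47) = 5781)
√(a + h) = √(-13649 + 5781) = √(-7868) = 2*I*√1967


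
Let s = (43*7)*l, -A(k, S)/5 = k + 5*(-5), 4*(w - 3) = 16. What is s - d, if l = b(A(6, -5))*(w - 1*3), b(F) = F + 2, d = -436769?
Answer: 553557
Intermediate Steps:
w = 7 (w = 3 + (¼)*16 = 3 + 4 = 7)
A(k, S) = 125 - 5*k (A(k, S) = -5*(k + 5*(-5)) = -5*(k - 25) = -5*(-25 + k) = 125 - 5*k)
b(F) = 2 + F
l = 388 (l = (2 + (125 - 5*6))*(7 - 1*3) = (2 + (125 - 30))*(7 - 3) = (2 + 95)*4 = 97*4 = 388)
s = 116788 (s = (43*7)*388 = 301*388 = 116788)
s - d = 116788 - 1*(-436769) = 116788 + 436769 = 553557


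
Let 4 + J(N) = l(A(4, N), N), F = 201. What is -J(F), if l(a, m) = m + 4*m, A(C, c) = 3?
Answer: -1001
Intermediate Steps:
l(a, m) = 5*m
J(N) = -4 + 5*N
-J(F) = -(-4 + 5*201) = -(-4 + 1005) = -1*1001 = -1001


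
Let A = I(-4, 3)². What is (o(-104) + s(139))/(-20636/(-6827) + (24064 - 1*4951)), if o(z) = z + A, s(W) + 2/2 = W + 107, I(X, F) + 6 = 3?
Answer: 1024050/130505087 ≈ 0.0078468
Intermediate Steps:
I(X, F) = -3 (I(X, F) = -6 + 3 = -3)
A = 9 (A = (-3)² = 9)
s(W) = 106 + W (s(W) = -1 + (W + 107) = -1 + (107 + W) = 106 + W)
o(z) = 9 + z (o(z) = z + 9 = 9 + z)
(o(-104) + s(139))/(-20636/(-6827) + (24064 - 1*4951)) = ((9 - 104) + (106 + 139))/(-20636/(-6827) + (24064 - 1*4951)) = (-95 + 245)/(-20636*(-1/6827) + (24064 - 4951)) = 150/(20636/6827 + 19113) = 150/(130505087/6827) = 150*(6827/130505087) = 1024050/130505087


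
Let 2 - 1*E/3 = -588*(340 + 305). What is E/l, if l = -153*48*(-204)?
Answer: 189631/249696 ≈ 0.75945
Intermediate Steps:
E = 1137786 (E = 6 - (-1764)*(340 + 305) = 6 - (-1764)*645 = 6 - 3*(-379260) = 6 + 1137780 = 1137786)
l = 1498176 (l = -7344*(-204) = 1498176)
E/l = 1137786/1498176 = 1137786*(1/1498176) = 189631/249696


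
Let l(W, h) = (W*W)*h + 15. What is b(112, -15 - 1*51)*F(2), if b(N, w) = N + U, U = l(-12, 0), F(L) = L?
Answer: 254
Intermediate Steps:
l(W, h) = 15 + h*W**2 (l(W, h) = W**2*h + 15 = h*W**2 + 15 = 15 + h*W**2)
U = 15 (U = 15 + 0*(-12)**2 = 15 + 0*144 = 15 + 0 = 15)
b(N, w) = 15 + N (b(N, w) = N + 15 = 15 + N)
b(112, -15 - 1*51)*F(2) = (15 + 112)*2 = 127*2 = 254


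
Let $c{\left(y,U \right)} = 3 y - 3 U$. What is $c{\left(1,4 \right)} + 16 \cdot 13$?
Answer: $199$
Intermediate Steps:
$c{\left(y,U \right)} = - 3 U + 3 y$
$c{\left(1,4 \right)} + 16 \cdot 13 = \left(\left(-3\right) 4 + 3 \cdot 1\right) + 16 \cdot 13 = \left(-12 + 3\right) + 208 = -9 + 208 = 199$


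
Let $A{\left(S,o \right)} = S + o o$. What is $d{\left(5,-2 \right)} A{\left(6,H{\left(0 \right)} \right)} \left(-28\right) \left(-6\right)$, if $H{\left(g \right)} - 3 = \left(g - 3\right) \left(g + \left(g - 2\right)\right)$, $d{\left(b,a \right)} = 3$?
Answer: $43848$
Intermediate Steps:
$H{\left(g \right)} = 3 + \left(-3 + g\right) \left(-2 + 2 g\right)$ ($H{\left(g \right)} = 3 + \left(g - 3\right) \left(g + \left(g - 2\right)\right) = 3 + \left(-3 + g\right) \left(g + \left(g - 2\right)\right) = 3 + \left(-3 + g\right) \left(g + \left(-2 + g\right)\right) = 3 + \left(-3 + g\right) \left(-2 + 2 g\right)$)
$A{\left(S,o \right)} = S + o^{2}$
$d{\left(5,-2 \right)} A{\left(6,H{\left(0 \right)} \right)} \left(-28\right) \left(-6\right) = 3 \left(6 + \left(9 - 0 + 2 \cdot 0^{2}\right)^{2}\right) \left(-28\right) \left(-6\right) = 3 \left(6 + \left(9 + 0 + 2 \cdot 0\right)^{2}\right) \left(-28\right) \left(-6\right) = 3 \left(6 + \left(9 + 0 + 0\right)^{2}\right) \left(-28\right) \left(-6\right) = 3 \left(6 + 9^{2}\right) \left(-28\right) \left(-6\right) = 3 \left(6 + 81\right) \left(-28\right) \left(-6\right) = 3 \cdot 87 \left(-28\right) \left(-6\right) = 261 \left(-28\right) \left(-6\right) = \left(-7308\right) \left(-6\right) = 43848$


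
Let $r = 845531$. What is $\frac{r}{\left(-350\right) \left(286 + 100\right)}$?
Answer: $- \frac{845531}{135100} \approx -6.2586$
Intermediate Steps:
$\frac{r}{\left(-350\right) \left(286 + 100\right)} = \frac{845531}{\left(-350\right) \left(286 + 100\right)} = \frac{845531}{\left(-350\right) 386} = \frac{845531}{-135100} = 845531 \left(- \frac{1}{135100}\right) = - \frac{845531}{135100}$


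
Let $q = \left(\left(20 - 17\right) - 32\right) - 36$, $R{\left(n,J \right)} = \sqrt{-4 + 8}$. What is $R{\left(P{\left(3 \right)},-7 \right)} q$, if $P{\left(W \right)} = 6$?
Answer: $-130$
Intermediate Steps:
$R{\left(n,J \right)} = 2$ ($R{\left(n,J \right)} = \sqrt{4} = 2$)
$q = -65$ ($q = \left(\left(20 - 17\right) - 32\right) - 36 = \left(3 - 32\right) - 36 = -29 - 36 = -65$)
$R{\left(P{\left(3 \right)},-7 \right)} q = 2 \left(-65\right) = -130$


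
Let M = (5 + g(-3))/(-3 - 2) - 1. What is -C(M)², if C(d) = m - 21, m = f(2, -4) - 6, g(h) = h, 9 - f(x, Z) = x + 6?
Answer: -676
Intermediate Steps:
f(x, Z) = 3 - x (f(x, Z) = 9 - (x + 6) = 9 - (6 + x) = 9 + (-6 - x) = 3 - x)
m = -5 (m = (3 - 1*2) - 6 = (3 - 2) - 6 = 1 - 6 = -5)
M = -7/5 (M = (5 - 3)/(-3 - 2) - 1 = 2/(-5) - 1 = 2*(-⅕) - 1 = -⅖ - 1 = -7/5 ≈ -1.4000)
C(d) = -26 (C(d) = -5 - 21 = -26)
-C(M)² = -1*(-26)² = -1*676 = -676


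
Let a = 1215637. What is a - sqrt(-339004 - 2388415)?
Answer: 1215637 - I*sqrt(2727419) ≈ 1.2156e+6 - 1651.5*I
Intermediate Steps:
a - sqrt(-339004 - 2388415) = 1215637 - sqrt(-339004 - 2388415) = 1215637 - sqrt(-2727419) = 1215637 - I*sqrt(2727419)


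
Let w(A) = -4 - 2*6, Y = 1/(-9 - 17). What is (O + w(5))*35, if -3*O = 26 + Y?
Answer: -22435/26 ≈ -862.88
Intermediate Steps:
Y = -1/26 (Y = 1/(-26) = -1/26 ≈ -0.038462)
w(A) = -16 (w(A) = -4 - 12 = -16)
O = -225/26 (O = -(26 - 1/26)/3 = -⅓*675/26 = -225/26 ≈ -8.6538)
(O + w(5))*35 = (-225/26 - 16)*35 = -641/26*35 = -22435/26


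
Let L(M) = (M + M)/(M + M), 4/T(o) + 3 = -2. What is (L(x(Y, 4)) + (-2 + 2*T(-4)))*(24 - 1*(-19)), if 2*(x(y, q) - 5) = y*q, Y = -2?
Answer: -559/5 ≈ -111.80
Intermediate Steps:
T(o) = -4/5 (T(o) = 4/(-3 - 2) = 4/(-5) = 4*(-1/5) = -4/5)
x(y, q) = 5 + q*y/2 (x(y, q) = 5 + (y*q)/2 = 5 + (q*y)/2 = 5 + q*y/2)
L(M) = 1 (L(M) = (2*M)/((2*M)) = (2*M)*(1/(2*M)) = 1)
(L(x(Y, 4)) + (-2 + 2*T(-4)))*(24 - 1*(-19)) = (1 + (-2 + 2*(-4/5)))*(24 - 1*(-19)) = (1 + (-2 - 8/5))*(24 + 19) = (1 - 18/5)*43 = -13/5*43 = -559/5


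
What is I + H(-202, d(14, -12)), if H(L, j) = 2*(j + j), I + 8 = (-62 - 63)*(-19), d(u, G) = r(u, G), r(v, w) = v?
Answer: 2423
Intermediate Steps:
d(u, G) = u
I = 2367 (I = -8 + (-62 - 63)*(-19) = -8 - 125*(-19) = -8 + 2375 = 2367)
H(L, j) = 4*j (H(L, j) = 2*(2*j) = 4*j)
I + H(-202, d(14, -12)) = 2367 + 4*14 = 2367 + 56 = 2423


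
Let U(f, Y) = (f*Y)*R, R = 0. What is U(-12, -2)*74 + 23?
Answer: 23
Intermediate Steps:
U(f, Y) = 0 (U(f, Y) = (f*Y)*0 = (Y*f)*0 = 0)
U(-12, -2)*74 + 23 = 0*74 + 23 = 0 + 23 = 23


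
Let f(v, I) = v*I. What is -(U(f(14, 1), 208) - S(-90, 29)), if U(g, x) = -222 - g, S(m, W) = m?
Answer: 146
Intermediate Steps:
f(v, I) = I*v
-(U(f(14, 1), 208) - S(-90, 29)) = -((-222 - 14) - 1*(-90)) = -((-222 - 1*14) + 90) = -((-222 - 14) + 90) = -(-236 + 90) = -1*(-146) = 146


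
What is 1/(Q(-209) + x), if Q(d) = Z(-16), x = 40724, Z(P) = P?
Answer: 1/40708 ≈ 2.4565e-5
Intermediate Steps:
Q(d) = -16
1/(Q(-209) + x) = 1/(-16 + 40724) = 1/40708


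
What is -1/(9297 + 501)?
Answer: -1/9798 ≈ -0.00010206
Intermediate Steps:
-1/(9297 + 501) = -1/9798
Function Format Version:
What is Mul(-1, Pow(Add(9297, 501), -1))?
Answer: Rational(-1, 9798) ≈ -0.00010206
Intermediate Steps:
Mul(-1, Pow(Add(9297, 501), -1)) = Mul(-1, Pow(9798, -1)) = Mul(-1, Rational(1, 9798)) = Rational(-1, 9798)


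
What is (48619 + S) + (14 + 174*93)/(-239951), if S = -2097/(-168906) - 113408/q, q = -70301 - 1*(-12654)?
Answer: 37865718365205142381/778794898131694 ≈ 48621.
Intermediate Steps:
q = -57647 (q = -70301 + 12654 = -57647)
S = 6425392469/3245641394 (S = -2097/(-168906) - 113408/(-57647) = -2097*(-1/168906) - 113408*(-1/57647) = 699/56302 + 113408/57647 = 6425392469/3245641394 ≈ 1.9797)
(48619 + S) + (14 + 174*93)/(-239951) = (48619 + 6425392469/3245641394) + (14 + 174*93)/(-239951) = 157806264327355/3245641394 + (14 + 16182)*(-1/239951) = 157806264327355/3245641394 + 16196*(-1/239951) = 157806264327355/3245641394 - 16196/239951 = 37865718365205142381/778794898131694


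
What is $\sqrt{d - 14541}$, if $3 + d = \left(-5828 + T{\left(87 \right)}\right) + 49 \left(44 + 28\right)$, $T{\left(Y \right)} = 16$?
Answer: $2 i \sqrt{4207} \approx 129.72 i$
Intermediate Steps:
$d = -2287$ ($d = -3 + \left(\left(-5828 + 16\right) + 49 \left(44 + 28\right)\right) = -3 + \left(-5812 + 49 \cdot 72\right) = -3 + \left(-5812 + 3528\right) = -3 - 2284 = -2287$)
$\sqrt{d - 14541} = \sqrt{-2287 - 14541} = \sqrt{-16828} = 2 i \sqrt{4207}$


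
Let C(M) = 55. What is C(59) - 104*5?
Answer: -465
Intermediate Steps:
C(59) - 104*5 = 55 - 104*5 = 55 - 520 = -465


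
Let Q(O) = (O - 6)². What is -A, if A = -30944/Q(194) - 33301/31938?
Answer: 135330001/70551042 ≈ 1.9182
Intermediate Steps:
Q(O) = (-6 + O)²
A = -135330001/70551042 (A = -30944/(-6 + 194)² - 33301/31938 = -30944/(188²) - 33301*1/31938 = -30944/35344 - 33301/31938 = -30944*1/35344 - 33301/31938 = -1934/2209 - 33301/31938 = -135330001/70551042 ≈ -1.9182)
-A = -1*(-135330001/70551042) = 135330001/70551042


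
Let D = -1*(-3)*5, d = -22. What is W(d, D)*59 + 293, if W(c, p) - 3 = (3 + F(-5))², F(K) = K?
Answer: 706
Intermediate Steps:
D = 15 (D = 3*5 = 15)
W(c, p) = 7 (W(c, p) = 3 + (3 - 5)² = 3 + (-2)² = 3 + 4 = 7)
W(d, D)*59 + 293 = 7*59 + 293 = 413 + 293 = 706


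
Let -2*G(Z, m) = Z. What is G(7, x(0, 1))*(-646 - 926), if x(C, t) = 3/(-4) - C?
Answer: 5502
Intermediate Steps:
x(C, t) = -¾ - C (x(C, t) = 3*(-¼) - C = -¾ - C)
G(Z, m) = -Z/2
G(7, x(0, 1))*(-646 - 926) = (-½*7)*(-646 - 926) = -7/2*(-1572) = 5502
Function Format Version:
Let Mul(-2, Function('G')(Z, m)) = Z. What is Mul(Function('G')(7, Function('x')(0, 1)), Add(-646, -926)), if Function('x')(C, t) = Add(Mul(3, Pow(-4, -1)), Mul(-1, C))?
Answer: 5502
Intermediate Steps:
Function('x')(C, t) = Add(Rational(-3, 4), Mul(-1, C)) (Function('x')(C, t) = Add(Mul(3, Rational(-1, 4)), Mul(-1, C)) = Add(Rational(-3, 4), Mul(-1, C)))
Function('G')(Z, m) = Mul(Rational(-1, 2), Z)
Mul(Function('G')(7, Function('x')(0, 1)), Add(-646, -926)) = Mul(Mul(Rational(-1, 2), 7), Add(-646, -926)) = Mul(Rational(-7, 2), -1572) = 5502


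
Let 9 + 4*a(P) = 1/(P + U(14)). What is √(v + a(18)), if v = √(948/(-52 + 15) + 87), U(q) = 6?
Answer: √(-1766010 + 21312*√84027)/888 ≈ 2.3653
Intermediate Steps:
a(P) = -9/4 + 1/(4*(6 + P)) (a(P) = -9/4 + 1/(4*(P + 6)) = -9/4 + 1/(4*(6 + P)))
v = √84027/37 (v = √(948/(-37) + 87) = √(-1/37*948 + 87) = √(-948/37 + 87) = √(2271/37) = √84027/37 ≈ 7.8344)
√(v + a(18)) = √(√84027/37 + (-53 - 9*18)/(4*(6 + 18))) = √(√84027/37 + (¼)*(-53 - 162)/24) = √(√84027/37 + (¼)*(1/24)*(-215)) = √(√84027/37 - 215/96) = √(-215/96 + √84027/37)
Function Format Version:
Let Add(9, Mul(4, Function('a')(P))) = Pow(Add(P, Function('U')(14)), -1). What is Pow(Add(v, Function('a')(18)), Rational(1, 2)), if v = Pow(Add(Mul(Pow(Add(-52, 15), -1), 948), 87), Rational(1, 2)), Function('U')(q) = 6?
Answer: Mul(Rational(1, 888), Pow(Add(-1766010, Mul(21312, Pow(84027, Rational(1, 2)))), Rational(1, 2))) ≈ 2.3653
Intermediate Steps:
Function('a')(P) = Add(Rational(-9, 4), Mul(Rational(1, 4), Pow(Add(6, P), -1))) (Function('a')(P) = Add(Rational(-9, 4), Mul(Rational(1, 4), Pow(Add(P, 6), -1))) = Add(Rational(-9, 4), Mul(Rational(1, 4), Pow(Add(6, P), -1))))
v = Mul(Rational(1, 37), Pow(84027, Rational(1, 2))) (v = Pow(Add(Mul(Pow(-37, -1), 948), 87), Rational(1, 2)) = Pow(Add(Mul(Rational(-1, 37), 948), 87), Rational(1, 2)) = Pow(Add(Rational(-948, 37), 87), Rational(1, 2)) = Pow(Rational(2271, 37), Rational(1, 2)) = Mul(Rational(1, 37), Pow(84027, Rational(1, 2))) ≈ 7.8344)
Pow(Add(v, Function('a')(18)), Rational(1, 2)) = Pow(Add(Mul(Rational(1, 37), Pow(84027, Rational(1, 2))), Mul(Rational(1, 4), Pow(Add(6, 18), -1), Add(-53, Mul(-9, 18)))), Rational(1, 2)) = Pow(Add(Mul(Rational(1, 37), Pow(84027, Rational(1, 2))), Mul(Rational(1, 4), Pow(24, -1), Add(-53, -162))), Rational(1, 2)) = Pow(Add(Mul(Rational(1, 37), Pow(84027, Rational(1, 2))), Mul(Rational(1, 4), Rational(1, 24), -215)), Rational(1, 2)) = Pow(Add(Mul(Rational(1, 37), Pow(84027, Rational(1, 2))), Rational(-215, 96)), Rational(1, 2)) = Pow(Add(Rational(-215, 96), Mul(Rational(1, 37), Pow(84027, Rational(1, 2)))), Rational(1, 2))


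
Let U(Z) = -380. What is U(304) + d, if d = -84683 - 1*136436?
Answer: -221499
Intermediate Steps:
d = -221119 (d = -84683 - 136436 = -221119)
U(304) + d = -380 - 221119 = -221499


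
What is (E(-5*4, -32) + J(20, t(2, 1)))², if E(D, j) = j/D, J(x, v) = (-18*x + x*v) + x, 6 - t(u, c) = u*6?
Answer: 5253264/25 ≈ 2.1013e+5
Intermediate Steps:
t(u, c) = 6 - 6*u (t(u, c) = 6 - u*6 = 6 - 6*u)
J(x, v) = -17*x + v*x (J(x, v) = (-18*x + v*x) + x = -17*x + v*x)
(E(-5*4, -32) + J(20, t(2, 1)))² = (-32/((-5*4)) + 20*(-17 + (6 - 6*2)))² = (-32/(-20) + 20*(-17 + (6 - 12)))² = (-32*(-1/20) + 20*(-17 - 6))² = (8/5 + 20*(-23))² = (8/5 - 460)² = (-2292/5)² = 5253264/25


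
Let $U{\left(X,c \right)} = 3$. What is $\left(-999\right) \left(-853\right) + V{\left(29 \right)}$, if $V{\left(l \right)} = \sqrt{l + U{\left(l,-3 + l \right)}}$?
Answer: $852147 + 4 \sqrt{2} \approx 8.5215 \cdot 10^{5}$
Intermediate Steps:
$V{\left(l \right)} = \sqrt{3 + l}$ ($V{\left(l \right)} = \sqrt{l + 3} = \sqrt{3 + l}$)
$\left(-999\right) \left(-853\right) + V{\left(29 \right)} = \left(-999\right) \left(-853\right) + \sqrt{3 + 29} = 852147 + \sqrt{32} = 852147 + 4 \sqrt{2}$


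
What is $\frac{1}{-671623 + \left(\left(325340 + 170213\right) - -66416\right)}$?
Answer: $- \frac{1}{109654} \approx -9.1196 \cdot 10^{-6}$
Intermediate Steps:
$\frac{1}{-671623 + \left(\left(325340 + 170213\right) - -66416\right)} = \frac{1}{-671623 + \left(495553 + \left(66483 - 67\right)\right)} = \frac{1}{-671623 + \left(495553 + 66416\right)} = \frac{1}{-671623 + 561969} = \frac{1}{-109654} = - \frac{1}{109654}$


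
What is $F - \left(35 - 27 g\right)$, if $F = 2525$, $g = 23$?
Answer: $3111$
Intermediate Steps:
$F - \left(35 - 27 g\right) = 2525 - \left(35 - 621\right) = 2525 - -586 = 2525 + 586 = 3111$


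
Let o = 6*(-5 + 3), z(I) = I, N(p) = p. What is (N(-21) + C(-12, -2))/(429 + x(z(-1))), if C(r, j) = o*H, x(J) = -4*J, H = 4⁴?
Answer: -3093/433 ≈ -7.1432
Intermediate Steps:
H = 256
o = -12 (o = 6*(-2) = -12)
C(r, j) = -3072 (C(r, j) = -12*256 = -3072)
(N(-21) + C(-12, -2))/(429 + x(z(-1))) = (-21 - 3072)/(429 - 4*(-1)) = -3093/(429 + 4) = -3093/433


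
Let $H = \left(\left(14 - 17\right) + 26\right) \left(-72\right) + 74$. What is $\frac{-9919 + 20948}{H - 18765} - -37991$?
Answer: $\frac{772991848}{20347} \approx 37990.0$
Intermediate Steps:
$H = -1582$ ($H = \left(-3 + 26\right) \left(-72\right) + 74 = 23 \left(-72\right) + 74 = -1656 + 74 = -1582$)
$\frac{-9919 + 20948}{H - 18765} - -37991 = \frac{-9919 + 20948}{-1582 - 18765} - -37991 = \frac{11029}{-20347} + 37991 = 11029 \left(- \frac{1}{20347}\right) + 37991 = - \frac{11029}{20347} + 37991 = \frac{772991848}{20347}$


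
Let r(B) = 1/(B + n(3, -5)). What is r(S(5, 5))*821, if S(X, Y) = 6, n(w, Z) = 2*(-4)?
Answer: -821/2 ≈ -410.50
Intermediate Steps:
n(w, Z) = -8
r(B) = 1/(-8 + B) (r(B) = 1/(B - 8) = 1/(-8 + B))
r(S(5, 5))*821 = 821/(-8 + 6) = 821/(-2) = -½*821 = -821/2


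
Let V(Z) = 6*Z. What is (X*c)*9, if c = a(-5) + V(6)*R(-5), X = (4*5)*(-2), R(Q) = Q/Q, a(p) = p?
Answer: -11160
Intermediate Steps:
R(Q) = 1
X = -40 (X = 20*(-2) = -40)
c = 31 (c = -5 + (6*6)*1 = -5 + 36*1 = -5 + 36 = 31)
(X*c)*9 = -40*31*9 = -1240*9 = -11160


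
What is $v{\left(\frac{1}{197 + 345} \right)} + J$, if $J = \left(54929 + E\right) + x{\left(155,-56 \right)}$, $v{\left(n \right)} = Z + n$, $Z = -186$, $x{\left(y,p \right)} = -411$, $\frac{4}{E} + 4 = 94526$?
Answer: $\frac{1391739329729}{25615462} \approx 54332.0$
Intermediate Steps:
$E = \frac{2}{47261}$ ($E = \frac{4}{-4 + 94526} = \frac{4}{94522} = 4 \cdot \frac{1}{94522} = \frac{2}{47261} \approx 4.2318 \cdot 10^{-5}$)
$v{\left(n \right)} = -186 + n$
$J = \frac{2576575200}{47261}$ ($J = \left(54929 + \frac{2}{47261}\right) - 411 = \frac{2595999471}{47261} - 411 = \frac{2576575200}{47261} \approx 54518.0$)
$v{\left(\frac{1}{197 + 345} \right)} + J = \left(-186 + \frac{1}{197 + 345}\right) + \frac{2576575200}{47261} = \left(-186 + \frac{1}{542}\right) + \frac{2576575200}{47261} = - \frac{100811}{542} + \frac{2576575200}{47261} = \frac{1391739329729}{25615462}$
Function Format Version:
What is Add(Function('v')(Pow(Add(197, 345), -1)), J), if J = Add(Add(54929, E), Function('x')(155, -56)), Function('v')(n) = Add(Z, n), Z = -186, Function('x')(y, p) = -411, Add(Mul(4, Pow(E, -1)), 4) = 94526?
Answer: Rational(1391739329729, 25615462) ≈ 54332.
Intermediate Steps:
E = Rational(2, 47261) (E = Mul(4, Pow(Add(-4, 94526), -1)) = Mul(4, Pow(94522, -1)) = Mul(4, Rational(1, 94522)) = Rational(2, 47261) ≈ 4.2318e-5)
Function('v')(n) = Add(-186, n)
J = Rational(2576575200, 47261) (J = Add(Add(54929, Rational(2, 47261)), -411) = Add(Rational(2595999471, 47261), -411) = Rational(2576575200, 47261) ≈ 54518.)
Add(Function('v')(Pow(Add(197, 345), -1)), J) = Add(Add(-186, Pow(Add(197, 345), -1)), Rational(2576575200, 47261)) = Add(Add(-186, Pow(542, -1)), Rational(2576575200, 47261)) = Add(Add(-186, Rational(1, 542)), Rational(2576575200, 47261)) = Add(Rational(-100811, 542), Rational(2576575200, 47261)) = Rational(1391739329729, 25615462)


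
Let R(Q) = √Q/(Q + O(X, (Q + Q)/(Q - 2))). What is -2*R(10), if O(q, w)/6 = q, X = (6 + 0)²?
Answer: -√10/113 ≈ -0.027985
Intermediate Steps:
X = 36 (X = 6² = 36)
O(q, w) = 6*q
R(Q) = √Q/(216 + Q) (R(Q) = √Q/(Q + 6*36) = √Q/(Q + 216) = √Q/(216 + Q))
-2*R(10) = -2*√10/(216 + 10) = -2*√10/226 = -√10/113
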